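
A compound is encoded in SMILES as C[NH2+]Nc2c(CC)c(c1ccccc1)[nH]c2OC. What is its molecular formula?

Heavy atoms from the SMILES: 14 C, 3 N, 1 O.
Implicit hydrogens by atom environment:
  5 × C (aromatic): 1 H each → 5
  5 × C (aromatic): no H
  3 × C: 3 H each → 9
  1 × C: 2 H
  1 × N (charge +1): 2 H
  1 × N (aromatic): 1 H
  1 × N: 1 H
  1 × O: no H
  Total hydrogens = 20.
Net charge +1.
Molecular formula: C14H20N3O+

C14H20N3O+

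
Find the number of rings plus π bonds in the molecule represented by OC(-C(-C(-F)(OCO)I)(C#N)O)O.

Molecular formula from the SMILES: C5H7FINO5.
DoU = (2C + 2 + N − H − X)/2 = (2·5 + 2 + 1 − 7 − 2)/2 = 4/2 = 2.
(Structurally: 0 ring(s) + 2 π bond(s) = 2.)

2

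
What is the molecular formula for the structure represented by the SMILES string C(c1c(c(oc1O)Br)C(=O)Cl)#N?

Heavy atoms from the SMILES: 1 Br, 6 C, 1 Cl, 1 N, 3 O.
Implicit hydrogens by atom environment:
  4 × C (aromatic): no H
  2 × C: no H
  1 × Br: no H
  1 × Cl: no H
  1 × N: no H
  1 × O: 1 H
  1 × O (aromatic): no H
  1 × O: no H
  Total hydrogens = 1.
Molecular formula: C6HBrClNO3

C6HBrClNO3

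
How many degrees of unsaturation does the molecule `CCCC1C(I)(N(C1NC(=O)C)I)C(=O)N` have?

Molecular formula from the SMILES: C9H15I2N3O2.
DoU = (2C + 2 + N − H − X)/2 = (2·9 + 2 + 3 − 15 − 2)/2 = 6/2 = 3.
(Structurally: 1 ring(s) + 2 π bond(s) = 3.)

3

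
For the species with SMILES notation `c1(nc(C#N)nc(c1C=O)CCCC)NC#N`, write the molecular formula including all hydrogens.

Heavy atoms from the SMILES: 11 C, 5 N, 1 O.
Implicit hydrogens by atom environment:
  4 × C (aromatic): no H
  3 × C: 2 H each → 6
  2 × C: no H
  2 × N (aromatic): no H
  2 × N: no H
  1 × C: 3 H
  1 × C: 1 H
  1 × N: 1 H
  1 × O: no H
  Total hydrogens = 11.
Molecular formula: C11H11N5O

C11H11N5O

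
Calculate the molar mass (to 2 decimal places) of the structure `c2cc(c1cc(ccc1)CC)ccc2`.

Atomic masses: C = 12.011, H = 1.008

182.27

Molecular formula: C14H14.
M = 14×12.011 + 14×1.008 = 182.27 g/mol.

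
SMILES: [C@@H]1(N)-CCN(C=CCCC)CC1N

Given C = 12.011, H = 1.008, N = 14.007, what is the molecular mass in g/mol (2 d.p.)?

183.30

Molecular formula: C10H21N3.
M = 10×12.011 + 21×1.008 + 3×14.007 = 183.30 g/mol.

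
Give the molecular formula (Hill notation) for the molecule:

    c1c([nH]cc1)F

Heavy atoms from the SMILES: 4 C, 1 F, 1 N.
Implicit hydrogens by atom environment:
  3 × C (aromatic): 1 H each → 3
  1 × C (aromatic): no H
  1 × F: no H
  1 × N (aromatic): 1 H
  Total hydrogens = 4.
Molecular formula: C4H4FN

C4H4FN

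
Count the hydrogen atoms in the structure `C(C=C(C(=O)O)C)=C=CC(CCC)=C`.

16

Hydrogens are implicit in SMILES; fill each atom to its normal valence:
  4 × C: no H
  3 × C: 2 H each → 6
  3 × C: 1 H each → 3
  2 × C: 3 H each → 6
  1 × O: 1 H
  1 × O: no H
  Total hydrogens = 16.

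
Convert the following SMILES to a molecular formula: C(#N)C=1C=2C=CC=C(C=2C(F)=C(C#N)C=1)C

Heavy atoms from the SMILES: 13 C, 1 F, 2 N.
Implicit hydrogens by atom environment:
  6 × C (aromatic): no H
  4 × C (aromatic): 1 H each → 4
  2 × C: no H
  2 × N: no H
  1 × C: 3 H
  1 × F: no H
  Total hydrogens = 7.
Molecular formula: C13H7FN2

C13H7FN2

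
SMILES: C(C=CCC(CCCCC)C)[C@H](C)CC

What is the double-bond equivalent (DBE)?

Molecular formula from the SMILES: C15H30.
DoU = (2C + 2 + N − H − X)/2 = (2·15 + 2 + 0 − 30 − 0)/2 = 2/2 = 1.
(Structurally: 0 ring(s) + 1 π bond(s) = 1.)

1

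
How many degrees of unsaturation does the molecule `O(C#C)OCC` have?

2

Molecular formula from the SMILES: C4H6O2.
DoU = (2C + 2 + N − H − X)/2 = (2·4 + 2 + 0 − 6 − 0)/2 = 4/2 = 2.
(Structurally: 0 ring(s) + 2 π bond(s) = 2.)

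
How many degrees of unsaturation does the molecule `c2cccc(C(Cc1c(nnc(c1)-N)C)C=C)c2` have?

Molecular formula from the SMILES: C15H17N3.
DoU = (2C + 2 + N − H − X)/2 = (2·15 + 2 + 3 − 17 − 0)/2 = 18/2 = 9.
(Structurally: 2 ring(s) + 7 π bond(s) = 9.)

9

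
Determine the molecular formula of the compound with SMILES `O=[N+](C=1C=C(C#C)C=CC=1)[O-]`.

Heavy atoms from the SMILES: 8 C, 1 N, 2 O.
Implicit hydrogens by atom environment:
  4 × C (aromatic): 1 H each → 4
  2 × C (aromatic): no H
  1 × C: 1 H
  1 × C: no H
  1 × N (charge +1): no H
  1 × O: no H
  1 × O (charge -1): no H
  Total hydrogens = 5.
Molecular formula: C8H5NO2

C8H5NO2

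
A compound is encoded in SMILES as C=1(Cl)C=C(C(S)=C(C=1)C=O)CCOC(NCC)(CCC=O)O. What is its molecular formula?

C15H20ClNO4S

Heavy atoms from the SMILES: 15 C, 1 Cl, 1 N, 4 O, 1 S.
Implicit hydrogens by atom environment:
  5 × C: 2 H each → 10
  4 × C (aromatic): no H
  3 × O: no H
  2 × C (aromatic): 1 H each → 2
  2 × C: 1 H each → 2
  1 × C: 3 H
  1 × C: no H
  1 × Cl: no H
  1 × N: 1 H
  1 × O: 1 H
  1 × S: 1 H
  Total hydrogens = 20.
Molecular formula: C15H20ClNO4S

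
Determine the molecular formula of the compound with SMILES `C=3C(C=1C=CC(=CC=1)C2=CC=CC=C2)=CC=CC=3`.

C18H14

Heavy atoms from the SMILES: 18 C.
Implicit hydrogens by atom environment:
  14 × C (aromatic): 1 H each → 14
  4 × C (aromatic): no H
  Total hydrogens = 14.
Molecular formula: C18H14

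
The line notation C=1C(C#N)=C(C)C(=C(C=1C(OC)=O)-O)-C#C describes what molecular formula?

Heavy atoms from the SMILES: 12 C, 1 N, 3 O.
Implicit hydrogens by atom environment:
  5 × C (aromatic): no H
  3 × C: no H
  2 × C: 3 H each → 6
  2 × O: no H
  1 × C (aromatic): 1 H
  1 × C: 1 H
  1 × N: no H
  1 × O: 1 H
  Total hydrogens = 9.
Molecular formula: C12H9NO3

C12H9NO3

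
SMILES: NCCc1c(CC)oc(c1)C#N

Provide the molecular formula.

C9H12N2O

Heavy atoms from the SMILES: 9 C, 2 N, 1 O.
Implicit hydrogens by atom environment:
  3 × C: 2 H each → 6
  3 × C (aromatic): no H
  1 × C: 3 H
  1 × C (aromatic): 1 H
  1 × C: no H
  1 × N: 2 H
  1 × N: no H
  1 × O (aromatic): no H
  Total hydrogens = 12.
Molecular formula: C9H12N2O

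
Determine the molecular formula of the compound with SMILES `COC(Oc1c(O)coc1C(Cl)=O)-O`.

Heavy atoms from the SMILES: 7 C, 1 Cl, 6 O.
Implicit hydrogens by atom environment:
  3 × C (aromatic): no H
  3 × O: no H
  2 × O: 1 H each → 2
  1 × C: 3 H
  1 × C (aromatic): 1 H
  1 × C: 1 H
  1 × C: no H
  1 × Cl: no H
  1 × O (aromatic): no H
  Total hydrogens = 7.
Molecular formula: C7H7ClO6

C7H7ClO6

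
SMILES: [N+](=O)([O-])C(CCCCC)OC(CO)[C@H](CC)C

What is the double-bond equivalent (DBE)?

Molecular formula from the SMILES: C12H25NO4.
DoU = (2C + 2 + N − H − X)/2 = (2·12 + 2 + 1 − 25 − 0)/2 = 2/2 = 1.
(Structurally: 0 ring(s) + 1 π bond(s) = 1.)

1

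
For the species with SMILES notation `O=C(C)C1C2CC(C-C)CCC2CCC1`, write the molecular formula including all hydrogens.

Heavy atoms from the SMILES: 14 C, 1 O.
Implicit hydrogens by atom environment:
  7 × C: 2 H each → 14
  4 × C: 1 H each → 4
  2 × C: 3 H each → 6
  1 × C: no H
  1 × O: no H
  Total hydrogens = 24.
Molecular formula: C14H24O

C14H24O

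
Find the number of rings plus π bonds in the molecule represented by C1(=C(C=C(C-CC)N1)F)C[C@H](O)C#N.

5

Molecular formula from the SMILES: C10H13FN2O.
DoU = (2C + 2 + N − H − X)/2 = (2·10 + 2 + 2 − 13 − 1)/2 = 10/2 = 5.
(Structurally: 1 ring(s) + 4 π bond(s) = 5.)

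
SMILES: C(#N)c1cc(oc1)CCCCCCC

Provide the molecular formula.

C12H17NO

Heavy atoms from the SMILES: 12 C, 1 N, 1 O.
Implicit hydrogens by atom environment:
  6 × C: 2 H each → 12
  2 × C (aromatic): 1 H each → 2
  2 × C (aromatic): no H
  1 × C: 3 H
  1 × C: no H
  1 × N: no H
  1 × O (aromatic): no H
  Total hydrogens = 17.
Molecular formula: C12H17NO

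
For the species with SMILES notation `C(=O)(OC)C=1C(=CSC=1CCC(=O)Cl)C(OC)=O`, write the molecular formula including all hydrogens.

Heavy atoms from the SMILES: 11 C, 1 Cl, 5 O, 1 S.
Implicit hydrogens by atom environment:
  5 × O: no H
  3 × C (aromatic): no H
  3 × C: no H
  2 × C: 3 H each → 6
  2 × C: 2 H each → 4
  1 × C (aromatic): 1 H
  1 × Cl: no H
  1 × S (aromatic): no H
  Total hydrogens = 11.
Molecular formula: C11H11ClO5S

C11H11ClO5S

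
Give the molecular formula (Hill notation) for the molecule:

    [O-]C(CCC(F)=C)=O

Heavy atoms from the SMILES: 5 C, 1 F, 2 O.
Implicit hydrogens by atom environment:
  3 × C: 2 H each → 6
  2 × C: no H
  1 × F: no H
  1 × O: no H
  1 × O (charge -1): no H
  Total hydrogens = 6.
Net charge -1.
Molecular formula: C5H6FO2-

C5H6FO2-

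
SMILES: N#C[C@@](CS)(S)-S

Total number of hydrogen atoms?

5

Hydrogens are implicit in SMILES; fill each atom to its normal valence:
  3 × S: 1 H each → 3
  2 × C: no H
  1 × C: 2 H
  1 × N: no H
  Total hydrogens = 5.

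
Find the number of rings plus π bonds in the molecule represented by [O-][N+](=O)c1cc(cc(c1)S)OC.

5

Molecular formula from the SMILES: C7H7NO3S.
DoU = (2C + 2 + N − H − X)/2 = (2·7 + 2 + 1 − 7 − 0)/2 = 10/2 = 5.
(Structurally: 1 ring(s) + 4 π bond(s) = 5.)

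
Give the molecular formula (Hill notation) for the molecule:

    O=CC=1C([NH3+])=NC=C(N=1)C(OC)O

Heavy atoms from the SMILES: 7 C, 3 N, 3 O.
Implicit hydrogens by atom environment:
  3 × C (aromatic): no H
  2 × C: 1 H each → 2
  2 × N (aromatic): no H
  2 × O: no H
  1 × C: 3 H
  1 × C (aromatic): 1 H
  1 × N (charge +1): 3 H
  1 × O: 1 H
  Total hydrogens = 10.
Net charge +1.
Molecular formula: C7H10N3O3+

C7H10N3O3+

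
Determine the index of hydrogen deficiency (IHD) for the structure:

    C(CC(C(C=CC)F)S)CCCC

1

Molecular formula from the SMILES: C11H21FS.
DoU = (2C + 2 + N − H − X)/2 = (2·11 + 2 + 0 − 21 − 1)/2 = 2/2 = 1.
(Structurally: 0 ring(s) + 1 π bond(s) = 1.)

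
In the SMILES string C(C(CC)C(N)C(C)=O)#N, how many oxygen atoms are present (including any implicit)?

1

The symbol for oxygen appears 1 time in the SMILES.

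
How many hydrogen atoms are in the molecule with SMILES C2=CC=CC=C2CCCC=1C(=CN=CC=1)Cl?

14

Hydrogens are implicit in SMILES; fill each atom to its normal valence:
  8 × C (aromatic): 1 H each → 8
  3 × C: 2 H each → 6
  3 × C (aromatic): no H
  1 × Cl: no H
  1 × N (aromatic): no H
  Total hydrogens = 14.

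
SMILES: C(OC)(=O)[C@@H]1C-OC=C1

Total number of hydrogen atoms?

Hydrogens are implicit in SMILES; fill each atom to its normal valence:
  3 × C: 1 H each → 3
  3 × O: no H
  1 × C: 3 H
  1 × C: 2 H
  1 × C: no H
  Total hydrogens = 8.

8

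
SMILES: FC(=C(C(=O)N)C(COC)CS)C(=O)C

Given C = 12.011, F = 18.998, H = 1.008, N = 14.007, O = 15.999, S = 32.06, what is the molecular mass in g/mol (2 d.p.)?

235.27

Molecular formula: C9H14FNO3S.
M = 9×12.011 + 1×18.998 + 14×1.008 + 1×14.007 + 3×15.999 + 1×32.06 = 235.27 g/mol.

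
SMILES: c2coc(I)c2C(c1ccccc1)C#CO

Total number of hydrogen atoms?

9

Hydrogens are implicit in SMILES; fill each atom to its normal valence:
  7 × C (aromatic): 1 H each → 7
  3 × C (aromatic): no H
  2 × C: no H
  1 × C: 1 H
  1 × I: no H
  1 × O: 1 H
  1 × O (aromatic): no H
  Total hydrogens = 9.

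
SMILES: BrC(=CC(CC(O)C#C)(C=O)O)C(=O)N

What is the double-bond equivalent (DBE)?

Molecular formula from the SMILES: C9H10BrNO4.
DoU = (2C + 2 + N − H − X)/2 = (2·9 + 2 + 1 − 10 − 1)/2 = 10/2 = 5.
(Structurally: 0 ring(s) + 5 π bond(s) = 5.)

5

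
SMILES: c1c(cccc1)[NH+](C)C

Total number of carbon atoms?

8

The symbol for carbon appears 8 times in the SMILES. Lowercase c denotes aromatic carbon and counts toward C.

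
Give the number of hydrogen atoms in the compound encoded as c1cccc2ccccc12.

Hydrogens are implicit in SMILES; fill each atom to its normal valence:
  8 × C (aromatic): 1 H each → 8
  2 × C (aromatic): no H
  Total hydrogens = 8.

8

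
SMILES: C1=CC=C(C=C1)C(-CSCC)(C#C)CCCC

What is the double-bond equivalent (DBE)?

Molecular formula from the SMILES: C16H22S.
DoU = (2C + 2 + N − H − X)/2 = (2·16 + 2 + 0 − 22 − 0)/2 = 12/2 = 6.
(Structurally: 1 ring(s) + 5 π bond(s) = 6.)

6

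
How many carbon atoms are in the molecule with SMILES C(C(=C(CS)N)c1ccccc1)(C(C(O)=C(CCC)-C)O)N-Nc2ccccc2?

23

The symbol for carbon appears 23 times in the SMILES. Lowercase c denotes aromatic carbon and counts toward C.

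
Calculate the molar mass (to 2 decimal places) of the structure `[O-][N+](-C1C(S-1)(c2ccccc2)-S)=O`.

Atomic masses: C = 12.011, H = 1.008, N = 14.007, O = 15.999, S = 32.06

213.27

Molecular formula: C8H7NO2S2.
M = 8×12.011 + 7×1.008 + 1×14.007 + 2×15.999 + 2×32.06 = 213.27 g/mol.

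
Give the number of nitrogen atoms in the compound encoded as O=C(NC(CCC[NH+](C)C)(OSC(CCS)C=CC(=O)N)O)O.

The symbol for nitrogen appears 3 times in the SMILES.

3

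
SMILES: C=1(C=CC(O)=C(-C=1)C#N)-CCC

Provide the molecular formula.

Heavy atoms from the SMILES: 10 C, 1 N, 1 O.
Implicit hydrogens by atom environment:
  3 × C (aromatic): 1 H each → 3
  3 × C (aromatic): no H
  2 × C: 2 H each → 4
  1 × C: 3 H
  1 × C: no H
  1 × N: no H
  1 × O: 1 H
  Total hydrogens = 11.
Molecular formula: C10H11NO

C10H11NO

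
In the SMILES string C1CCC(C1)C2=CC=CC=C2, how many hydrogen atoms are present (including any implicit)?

Hydrogens are implicit in SMILES; fill each atom to its normal valence:
  5 × C (aromatic): 1 H each → 5
  4 × C: 2 H each → 8
  1 × C: 1 H
  1 × C (aromatic): no H
  Total hydrogens = 14.

14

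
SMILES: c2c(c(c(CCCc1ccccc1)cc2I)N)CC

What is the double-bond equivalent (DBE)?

Molecular formula from the SMILES: C17H20IN.
DoU = (2C + 2 + N − H − X)/2 = (2·17 + 2 + 1 − 20 − 1)/2 = 16/2 = 8.
(Structurally: 2 ring(s) + 6 π bond(s) = 8.)

8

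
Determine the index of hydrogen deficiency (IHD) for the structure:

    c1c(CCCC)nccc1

4

Molecular formula from the SMILES: C9H13N.
DoU = (2C + 2 + N − H − X)/2 = (2·9 + 2 + 1 − 13 − 0)/2 = 8/2 = 4.
(Structurally: 1 ring(s) + 3 π bond(s) = 4.)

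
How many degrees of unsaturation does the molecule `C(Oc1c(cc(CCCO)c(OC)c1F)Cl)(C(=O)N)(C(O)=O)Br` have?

Molecular formula from the SMILES: C13H14BrClFNO6.
DoU = (2C + 2 + N − H − X)/2 = (2·13 + 2 + 1 − 14 − 3)/2 = 12/2 = 6.
(Structurally: 1 ring(s) + 5 π bond(s) = 6.)

6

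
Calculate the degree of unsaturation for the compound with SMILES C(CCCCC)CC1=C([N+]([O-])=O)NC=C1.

Molecular formula from the SMILES: C11H18N2O2.
DoU = (2C + 2 + N − H − X)/2 = (2·11 + 2 + 2 − 18 − 0)/2 = 8/2 = 4.
(Structurally: 1 ring(s) + 3 π bond(s) = 4.)

4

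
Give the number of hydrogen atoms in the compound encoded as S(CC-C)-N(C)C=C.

Hydrogens are implicit in SMILES; fill each atom to its normal valence:
  3 × C: 2 H each → 6
  2 × C: 3 H each → 6
  1 × C: 1 H
  1 × N: no H
  1 × S: no H
  Total hydrogens = 13.

13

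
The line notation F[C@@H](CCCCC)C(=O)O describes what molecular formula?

Heavy atoms from the SMILES: 7 C, 1 F, 2 O.
Implicit hydrogens by atom environment:
  4 × C: 2 H each → 8
  1 × C: 3 H
  1 × C: 1 H
  1 × C: no H
  1 × F: no H
  1 × O: 1 H
  1 × O: no H
  Total hydrogens = 13.
Molecular formula: C7H13FO2

C7H13FO2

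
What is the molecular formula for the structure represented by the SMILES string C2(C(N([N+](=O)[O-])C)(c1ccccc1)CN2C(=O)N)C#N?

C12H13N5O3

Heavy atoms from the SMILES: 12 C, 5 N, 3 O.
Implicit hydrogens by atom environment:
  5 × C (aromatic): 1 H each → 5
  3 × C: no H
  3 × N: no H
  2 × O: no H
  1 × C: 3 H
  1 × C: 2 H
  1 × C: 1 H
  1 × C (aromatic): no H
  1 × N: 2 H
  1 × N (charge +1): no H
  1 × O (charge -1): no H
  Total hydrogens = 13.
Molecular formula: C12H13N5O3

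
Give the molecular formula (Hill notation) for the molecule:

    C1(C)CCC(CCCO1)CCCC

C12H24O

Heavy atoms from the SMILES: 12 C, 1 O.
Implicit hydrogens by atom environment:
  8 × C: 2 H each → 16
  2 × C: 3 H each → 6
  2 × C: 1 H each → 2
  1 × O: no H
  Total hydrogens = 24.
Molecular formula: C12H24O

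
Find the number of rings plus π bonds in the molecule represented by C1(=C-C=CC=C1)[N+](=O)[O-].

Molecular formula from the SMILES: C6H5NO2.
DoU = (2C + 2 + N − H − X)/2 = (2·6 + 2 + 1 − 5 − 0)/2 = 10/2 = 5.
(Structurally: 1 ring(s) + 4 π bond(s) = 5.)

5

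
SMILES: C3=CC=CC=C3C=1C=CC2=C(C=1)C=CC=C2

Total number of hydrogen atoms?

Hydrogens are implicit in SMILES; fill each atom to its normal valence:
  12 × C (aromatic): 1 H each → 12
  4 × C (aromatic): no H
  Total hydrogens = 12.

12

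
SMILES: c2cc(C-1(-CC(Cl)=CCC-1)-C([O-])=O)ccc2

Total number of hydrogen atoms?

12

Hydrogens are implicit in SMILES; fill each atom to its normal valence:
  5 × C (aromatic): 1 H each → 5
  3 × C: 2 H each → 6
  3 × C: no H
  1 × C: 1 H
  1 × C (aromatic): no H
  1 × Cl: no H
  1 × O: no H
  1 × O (charge -1): no H
  Total hydrogens = 12.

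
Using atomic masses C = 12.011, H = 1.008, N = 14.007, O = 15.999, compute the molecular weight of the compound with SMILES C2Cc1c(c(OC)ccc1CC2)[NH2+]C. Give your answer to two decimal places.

Molecular formula: C12H18NO+.
M = 12×12.011 + 18×1.008 + 1×14.007 + 1×15.999 = 192.28 g/mol.

192.28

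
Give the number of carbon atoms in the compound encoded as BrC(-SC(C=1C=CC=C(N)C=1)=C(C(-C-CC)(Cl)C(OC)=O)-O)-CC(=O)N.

17

The symbol for carbon appears 17 times in the SMILES. (Cl is a single chlorine, not C + l.)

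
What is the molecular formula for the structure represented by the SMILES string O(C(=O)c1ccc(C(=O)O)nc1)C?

Heavy atoms from the SMILES: 8 C, 1 N, 4 O.
Implicit hydrogens by atom environment:
  3 × C (aromatic): 1 H each → 3
  3 × O: no H
  2 × C (aromatic): no H
  2 × C: no H
  1 × C: 3 H
  1 × N (aromatic): no H
  1 × O: 1 H
  Total hydrogens = 7.
Molecular formula: C8H7NO4

C8H7NO4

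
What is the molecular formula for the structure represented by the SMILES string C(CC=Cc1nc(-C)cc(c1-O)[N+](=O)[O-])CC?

Heavy atoms from the SMILES: 12 C, 2 N, 3 O.
Implicit hydrogens by atom environment:
  4 × C (aromatic): no H
  3 × C: 2 H each → 6
  2 × C: 3 H each → 6
  2 × C: 1 H each → 2
  1 × C (aromatic): 1 H
  1 × N (aromatic): no H
  1 × N (charge +1): no H
  1 × O: 1 H
  1 × O: no H
  1 × O (charge -1): no H
  Total hydrogens = 16.
Molecular formula: C12H16N2O3

C12H16N2O3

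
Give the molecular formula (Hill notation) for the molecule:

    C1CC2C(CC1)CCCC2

Heavy atoms from the SMILES: 10 C.
Implicit hydrogens by atom environment:
  8 × C: 2 H each → 16
  2 × C: 1 H each → 2
  Total hydrogens = 18.
Molecular formula: C10H18

C10H18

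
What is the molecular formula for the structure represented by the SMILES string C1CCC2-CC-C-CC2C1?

Heavy atoms from the SMILES: 10 C.
Implicit hydrogens by atom environment:
  8 × C: 2 H each → 16
  2 × C: 1 H each → 2
  Total hydrogens = 18.
Molecular formula: C10H18

C10H18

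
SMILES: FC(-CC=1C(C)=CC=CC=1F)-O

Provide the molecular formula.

Heavy atoms from the SMILES: 9 C, 2 F, 1 O.
Implicit hydrogens by atom environment:
  3 × C (aromatic): 1 H each → 3
  3 × C (aromatic): no H
  2 × F: no H
  1 × C: 3 H
  1 × C: 2 H
  1 × C: 1 H
  1 × O: 1 H
  Total hydrogens = 10.
Molecular formula: C9H10F2O

C9H10F2O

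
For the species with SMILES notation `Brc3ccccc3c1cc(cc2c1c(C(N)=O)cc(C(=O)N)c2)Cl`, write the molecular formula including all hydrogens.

C18H12BrClN2O2

Heavy atoms from the SMILES: 1 Br, 18 C, 1 Cl, 2 N, 2 O.
Implicit hydrogens by atom environment:
  8 × C (aromatic): 1 H each → 8
  8 × C (aromatic): no H
  2 × C: no H
  2 × N: 2 H each → 4
  2 × O: no H
  1 × Br: no H
  1 × Cl: no H
  Total hydrogens = 12.
Molecular formula: C18H12BrClN2O2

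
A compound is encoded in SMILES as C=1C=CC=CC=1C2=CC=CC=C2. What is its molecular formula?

Heavy atoms from the SMILES: 12 C.
Implicit hydrogens by atom environment:
  10 × C (aromatic): 1 H each → 10
  2 × C (aromatic): no H
  Total hydrogens = 10.
Molecular formula: C12H10

C12H10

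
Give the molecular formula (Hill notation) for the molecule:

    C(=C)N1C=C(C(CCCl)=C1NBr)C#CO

C10H10BrClN2O

Heavy atoms from the SMILES: 1 Br, 10 C, 1 Cl, 2 N, 1 O.
Implicit hydrogens by atom environment:
  3 × C: 2 H each → 6
  3 × C (aromatic): no H
  2 × C: no H
  1 × Br: no H
  1 × C (aromatic): 1 H
  1 × C: 1 H
  1 × Cl: no H
  1 × N: 1 H
  1 × N (aromatic): no H
  1 × O: 1 H
  Total hydrogens = 10.
Molecular formula: C10H10BrClN2O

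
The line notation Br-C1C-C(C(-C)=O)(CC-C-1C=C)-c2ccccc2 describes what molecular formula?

Heavy atoms from the SMILES: 1 Br, 16 C, 1 O.
Implicit hydrogens by atom environment:
  5 × C (aromatic): 1 H each → 5
  4 × C: 2 H each → 8
  3 × C: 1 H each → 3
  2 × C: no H
  1 × Br: no H
  1 × C: 3 H
  1 × C (aromatic): no H
  1 × O: no H
  Total hydrogens = 19.
Molecular formula: C16H19BrO

C16H19BrO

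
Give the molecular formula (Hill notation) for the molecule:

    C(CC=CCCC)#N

Heavy atoms from the SMILES: 7 C, 1 N.
Implicit hydrogens by atom environment:
  3 × C: 2 H each → 6
  2 × C: 1 H each → 2
  1 × C: 3 H
  1 × C: no H
  1 × N: no H
  Total hydrogens = 11.
Molecular formula: C7H11N

C7H11N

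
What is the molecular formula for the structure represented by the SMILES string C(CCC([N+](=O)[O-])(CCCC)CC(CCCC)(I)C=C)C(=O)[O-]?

Heavy atoms from the SMILES: 17 C, 1 I, 1 N, 4 O.
Implicit hydrogens by atom environment:
  11 × C: 2 H each → 22
  3 × C: no H
  2 × C: 3 H each → 6
  2 × O: no H
  2 × O (charge -1): no H
  1 × C: 1 H
  1 × I: no H
  1 × N (charge +1): no H
  Total hydrogens = 29.
Net charge -1.
Molecular formula: C17H29INO4-

C17H29INO4-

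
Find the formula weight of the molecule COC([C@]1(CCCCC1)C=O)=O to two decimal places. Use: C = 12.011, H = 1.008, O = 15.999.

Molecular formula: C9H14O3.
M = 9×12.011 + 14×1.008 + 3×15.999 = 170.21 g/mol.

170.21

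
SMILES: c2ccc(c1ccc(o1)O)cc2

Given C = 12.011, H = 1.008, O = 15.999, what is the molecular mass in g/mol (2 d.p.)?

Molecular formula: C10H8O2.
M = 10×12.011 + 8×1.008 + 2×15.999 = 160.17 g/mol.

160.17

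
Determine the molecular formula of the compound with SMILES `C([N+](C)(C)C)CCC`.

C7H18N+

Heavy atoms from the SMILES: 7 C, 1 N.
Implicit hydrogens by atom environment:
  4 × C: 3 H each → 12
  3 × C: 2 H each → 6
  1 × N (charge +1): no H
  Total hydrogens = 18.
Net charge +1.
Molecular formula: C7H18N+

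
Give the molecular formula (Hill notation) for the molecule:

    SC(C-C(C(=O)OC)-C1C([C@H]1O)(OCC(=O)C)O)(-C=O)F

Heavy atoms from the SMILES: 12 C, 1 F, 7 O, 1 S.
Implicit hydrogens by atom environment:
  5 × O: no H
  4 × C: 1 H each → 4
  4 × C: no H
  2 × C: 3 H each → 6
  2 × C: 2 H each → 4
  2 × O: 1 H each → 2
  1 × F: no H
  1 × S: 1 H
  Total hydrogens = 17.
Molecular formula: C12H17FO7S

C12H17FO7S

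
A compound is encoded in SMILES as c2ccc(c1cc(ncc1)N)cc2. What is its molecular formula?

C11H10N2

Heavy atoms from the SMILES: 11 C, 2 N.
Implicit hydrogens by atom environment:
  8 × C (aromatic): 1 H each → 8
  3 × C (aromatic): no H
  1 × N: 2 H
  1 × N (aromatic): no H
  Total hydrogens = 10.
Molecular formula: C11H10N2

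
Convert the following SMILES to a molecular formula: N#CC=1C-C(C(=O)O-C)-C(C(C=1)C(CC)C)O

Heavy atoms from the SMILES: 13 C, 1 N, 3 O.
Implicit hydrogens by atom environment:
  5 × C: 1 H each → 5
  3 × C: 3 H each → 9
  3 × C: no H
  2 × C: 2 H each → 4
  2 × O: no H
  1 × N: no H
  1 × O: 1 H
  Total hydrogens = 19.
Molecular formula: C13H19NO3

C13H19NO3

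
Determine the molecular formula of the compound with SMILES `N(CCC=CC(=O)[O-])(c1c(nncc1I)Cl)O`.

Heavy atoms from the SMILES: 9 C, 1 Cl, 1 I, 3 N, 3 O.
Implicit hydrogens by atom environment:
  3 × C (aromatic): no H
  2 × C: 2 H each → 4
  2 × C: 1 H each → 2
  2 × N (aromatic): no H
  1 × C (aromatic): 1 H
  1 × C: no H
  1 × Cl: no H
  1 × I: no H
  1 × N: no H
  1 × O: 1 H
  1 × O: no H
  1 × O (charge -1): no H
  Total hydrogens = 8.
Net charge -1.
Molecular formula: C9H8ClIN3O3-

C9H8ClIN3O3-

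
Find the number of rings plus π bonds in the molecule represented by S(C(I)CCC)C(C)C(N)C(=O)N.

1

Molecular formula from the SMILES: C8H17IN2OS.
DoU = (2C + 2 + N − H − X)/2 = (2·8 + 2 + 2 − 17 − 1)/2 = 2/2 = 1.
(Structurally: 0 ring(s) + 1 π bond(s) = 1.)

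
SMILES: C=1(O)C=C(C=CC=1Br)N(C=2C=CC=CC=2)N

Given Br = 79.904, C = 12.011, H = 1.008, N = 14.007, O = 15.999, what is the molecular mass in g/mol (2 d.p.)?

279.14

Molecular formula: C12H11BrN2O.
M = 1×79.904 + 12×12.011 + 11×1.008 + 2×14.007 + 1×15.999 = 279.14 g/mol.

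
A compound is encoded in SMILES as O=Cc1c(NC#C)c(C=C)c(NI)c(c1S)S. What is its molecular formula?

Heavy atoms from the SMILES: 11 C, 1 I, 2 N, 1 O, 2 S.
Implicit hydrogens by atom environment:
  6 × C (aromatic): no H
  3 × C: 1 H each → 3
  2 × N: 1 H each → 2
  2 × S: 1 H each → 2
  1 × C: 2 H
  1 × C: no H
  1 × I: no H
  1 × O: no H
  Total hydrogens = 9.
Molecular formula: C11H9IN2OS2

C11H9IN2OS2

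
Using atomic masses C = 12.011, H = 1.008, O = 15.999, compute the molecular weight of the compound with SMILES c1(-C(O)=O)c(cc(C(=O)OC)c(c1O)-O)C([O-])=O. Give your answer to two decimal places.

Molecular formula: C10H7O8-.
M = 10×12.011 + 7×1.008 + 8×15.999 = 255.16 g/mol.

255.16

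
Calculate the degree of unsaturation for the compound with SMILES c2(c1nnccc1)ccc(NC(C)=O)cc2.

Molecular formula from the SMILES: C12H11N3O.
DoU = (2C + 2 + N − H − X)/2 = (2·12 + 2 + 3 − 11 − 0)/2 = 18/2 = 9.
(Structurally: 2 ring(s) + 7 π bond(s) = 9.)

9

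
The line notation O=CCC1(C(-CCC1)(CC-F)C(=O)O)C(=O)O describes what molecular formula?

Heavy atoms from the SMILES: 11 C, 1 F, 5 O.
Implicit hydrogens by atom environment:
  6 × C: 2 H each → 12
  4 × C: no H
  3 × O: no H
  2 × O: 1 H each → 2
  1 × C: 1 H
  1 × F: no H
  Total hydrogens = 15.
Molecular formula: C11H15FO5

C11H15FO5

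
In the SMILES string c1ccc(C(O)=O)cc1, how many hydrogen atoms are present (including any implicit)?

6

Hydrogens are implicit in SMILES; fill each atom to its normal valence:
  5 × C (aromatic): 1 H each → 5
  1 × C (aromatic): no H
  1 × C: no H
  1 × O: 1 H
  1 × O: no H
  Total hydrogens = 6.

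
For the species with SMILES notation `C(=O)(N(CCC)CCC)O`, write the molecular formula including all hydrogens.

Heavy atoms from the SMILES: 7 C, 1 N, 2 O.
Implicit hydrogens by atom environment:
  4 × C: 2 H each → 8
  2 × C: 3 H each → 6
  1 × C: no H
  1 × N: no H
  1 × O: 1 H
  1 × O: no H
  Total hydrogens = 15.
Molecular formula: C7H15NO2

C7H15NO2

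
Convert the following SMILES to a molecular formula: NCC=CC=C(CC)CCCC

C11H21N

Heavy atoms from the SMILES: 11 C, 1 N.
Implicit hydrogens by atom environment:
  5 × C: 2 H each → 10
  3 × C: 1 H each → 3
  2 × C: 3 H each → 6
  1 × C: no H
  1 × N: 2 H
  Total hydrogens = 21.
Molecular formula: C11H21N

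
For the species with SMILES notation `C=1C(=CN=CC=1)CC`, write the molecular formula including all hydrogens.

C7H9N

Heavy atoms from the SMILES: 7 C, 1 N.
Implicit hydrogens by atom environment:
  4 × C (aromatic): 1 H each → 4
  1 × C: 3 H
  1 × C: 2 H
  1 × C (aromatic): no H
  1 × N (aromatic): no H
  Total hydrogens = 9.
Molecular formula: C7H9N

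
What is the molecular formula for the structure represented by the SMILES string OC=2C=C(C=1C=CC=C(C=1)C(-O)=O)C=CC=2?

Heavy atoms from the SMILES: 13 C, 3 O.
Implicit hydrogens by atom environment:
  8 × C (aromatic): 1 H each → 8
  4 × C (aromatic): no H
  2 × O: 1 H each → 2
  1 × C: no H
  1 × O: no H
  Total hydrogens = 10.
Molecular formula: C13H10O3

C13H10O3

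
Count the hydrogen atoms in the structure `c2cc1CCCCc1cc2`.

12

Hydrogens are implicit in SMILES; fill each atom to its normal valence:
  4 × C: 2 H each → 8
  4 × C (aromatic): 1 H each → 4
  2 × C (aromatic): no H
  Total hydrogens = 12.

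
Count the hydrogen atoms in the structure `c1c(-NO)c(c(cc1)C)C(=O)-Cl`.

8

Hydrogens are implicit in SMILES; fill each atom to its normal valence:
  3 × C (aromatic): 1 H each → 3
  3 × C (aromatic): no H
  1 × C: 3 H
  1 × C: no H
  1 × Cl: no H
  1 × N: 1 H
  1 × O: 1 H
  1 × O: no H
  Total hydrogens = 8.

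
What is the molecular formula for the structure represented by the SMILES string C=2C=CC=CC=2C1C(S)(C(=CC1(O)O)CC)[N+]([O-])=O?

Heavy atoms from the SMILES: 13 C, 1 N, 4 O, 1 S.
Implicit hydrogens by atom environment:
  5 × C (aromatic): 1 H each → 5
  3 × C: no H
  2 × C: 1 H each → 2
  2 × O: 1 H each → 2
  1 × C: 3 H
  1 × C: 2 H
  1 × C (aromatic): no H
  1 × N (charge +1): no H
  1 × O: no H
  1 × O (charge -1): no H
  1 × S: 1 H
  Total hydrogens = 15.
Molecular formula: C13H15NO4S

C13H15NO4S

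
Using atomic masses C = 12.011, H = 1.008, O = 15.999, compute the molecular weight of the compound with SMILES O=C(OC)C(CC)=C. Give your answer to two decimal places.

Molecular formula: C6H10O2.
M = 6×12.011 + 10×1.008 + 2×15.999 = 114.14 g/mol.

114.14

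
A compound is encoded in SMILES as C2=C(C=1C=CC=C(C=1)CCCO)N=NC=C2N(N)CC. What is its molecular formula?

C15H20N4O

Heavy atoms from the SMILES: 15 C, 4 N, 1 O.
Implicit hydrogens by atom environment:
  6 × C (aromatic): 1 H each → 6
  4 × C: 2 H each → 8
  4 × C (aromatic): no H
  2 × N (aromatic): no H
  1 × C: 3 H
  1 × N: 2 H
  1 × N: no H
  1 × O: 1 H
  Total hydrogens = 20.
Molecular formula: C15H20N4O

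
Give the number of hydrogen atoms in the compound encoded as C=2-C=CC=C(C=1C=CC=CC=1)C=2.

Hydrogens are implicit in SMILES; fill each atom to its normal valence:
  10 × C (aromatic): 1 H each → 10
  2 × C (aromatic): no H
  Total hydrogens = 10.

10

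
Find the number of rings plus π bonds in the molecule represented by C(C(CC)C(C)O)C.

0

Molecular formula from the SMILES: C7H16O.
DoU = (2C + 2 + N − H − X)/2 = (2·7 + 2 + 0 − 16 − 0)/2 = 0/2 = 0.
(Structurally: 0 ring(s) + 0 π bond(s) = 0.)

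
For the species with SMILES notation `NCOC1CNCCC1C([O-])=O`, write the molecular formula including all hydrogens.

C7H13N2O3-

Heavy atoms from the SMILES: 7 C, 2 N, 3 O.
Implicit hydrogens by atom environment:
  4 × C: 2 H each → 8
  2 × C: 1 H each → 2
  2 × O: no H
  1 × C: no H
  1 × N: 2 H
  1 × N: 1 H
  1 × O (charge -1): no H
  Total hydrogens = 13.
Net charge -1.
Molecular formula: C7H13N2O3-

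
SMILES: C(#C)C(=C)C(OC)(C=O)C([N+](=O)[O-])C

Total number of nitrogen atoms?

1

The symbol for nitrogen appears 1 time in the SMILES.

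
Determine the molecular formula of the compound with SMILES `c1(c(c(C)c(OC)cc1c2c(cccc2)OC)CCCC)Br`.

Heavy atoms from the SMILES: 1 Br, 19 C, 2 O.
Implicit hydrogens by atom environment:
  7 × C (aromatic): no H
  5 × C (aromatic): 1 H each → 5
  4 × C: 3 H each → 12
  3 × C: 2 H each → 6
  2 × O: no H
  1 × Br: no H
  Total hydrogens = 23.
Molecular formula: C19H23BrO2

C19H23BrO2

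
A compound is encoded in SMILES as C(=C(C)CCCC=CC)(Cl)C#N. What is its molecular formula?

C10H14ClN

Heavy atoms from the SMILES: 10 C, 1 Cl, 1 N.
Implicit hydrogens by atom environment:
  3 × C: 2 H each → 6
  3 × C: no H
  2 × C: 3 H each → 6
  2 × C: 1 H each → 2
  1 × Cl: no H
  1 × N: no H
  Total hydrogens = 14.
Molecular formula: C10H14ClN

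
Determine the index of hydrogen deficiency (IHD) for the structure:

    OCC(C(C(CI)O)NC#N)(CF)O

2

Molecular formula from the SMILES: C7H12FIN2O3.
DoU = (2C + 2 + N − H − X)/2 = (2·7 + 2 + 2 − 12 − 2)/2 = 4/2 = 2.
(Structurally: 0 ring(s) + 2 π bond(s) = 2.)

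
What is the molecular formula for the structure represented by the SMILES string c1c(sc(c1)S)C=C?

C6H6S2

Heavy atoms from the SMILES: 6 C, 2 S.
Implicit hydrogens by atom environment:
  2 × C (aromatic): 1 H each → 2
  2 × C (aromatic): no H
  1 × C: 2 H
  1 × C: 1 H
  1 × S: 1 H
  1 × S (aromatic): no H
  Total hydrogens = 6.
Molecular formula: C6H6S2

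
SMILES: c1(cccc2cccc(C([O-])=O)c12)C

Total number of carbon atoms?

12

The symbol for carbon appears 12 times in the SMILES. Lowercase c denotes aromatic carbon and counts toward C.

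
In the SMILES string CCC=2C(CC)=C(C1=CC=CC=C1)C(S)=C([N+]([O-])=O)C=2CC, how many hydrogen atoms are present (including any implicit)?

21

Hydrogens are implicit in SMILES; fill each atom to its normal valence:
  7 × C (aromatic): no H
  5 × C (aromatic): 1 H each → 5
  3 × C: 3 H each → 9
  3 × C: 2 H each → 6
  1 × N (charge +1): no H
  1 × O: no H
  1 × O (charge -1): no H
  1 × S: 1 H
  Total hydrogens = 21.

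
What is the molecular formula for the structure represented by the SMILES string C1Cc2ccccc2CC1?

Heavy atoms from the SMILES: 10 C.
Implicit hydrogens by atom environment:
  4 × C: 2 H each → 8
  4 × C (aromatic): 1 H each → 4
  2 × C (aromatic): no H
  Total hydrogens = 12.
Molecular formula: C10H12

C10H12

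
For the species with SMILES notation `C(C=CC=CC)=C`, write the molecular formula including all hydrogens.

Heavy atoms from the SMILES: 7 C.
Implicit hydrogens by atom environment:
  5 × C: 1 H each → 5
  1 × C: 3 H
  1 × C: 2 H
  Total hydrogens = 10.
Molecular formula: C7H10

C7H10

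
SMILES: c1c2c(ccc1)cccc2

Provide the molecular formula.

Heavy atoms from the SMILES: 10 C.
Implicit hydrogens by atom environment:
  8 × C (aromatic): 1 H each → 8
  2 × C (aromatic): no H
  Total hydrogens = 8.
Molecular formula: C10H8

C10H8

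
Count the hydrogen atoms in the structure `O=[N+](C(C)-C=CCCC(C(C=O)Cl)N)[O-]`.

Hydrogens are implicit in SMILES; fill each atom to its normal valence:
  6 × C: 1 H each → 6
  2 × C: 2 H each → 4
  2 × O: no H
  1 × C: 3 H
  1 × Cl: no H
  1 × N: 2 H
  1 × N (charge +1): no H
  1 × O (charge -1): no H
  Total hydrogens = 15.

15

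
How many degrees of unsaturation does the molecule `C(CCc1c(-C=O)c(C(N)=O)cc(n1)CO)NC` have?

Molecular formula from the SMILES: C12H17N3O3.
DoU = (2C + 2 + N − H − X)/2 = (2·12 + 2 + 3 − 17 − 0)/2 = 12/2 = 6.
(Structurally: 1 ring(s) + 5 π bond(s) = 6.)

6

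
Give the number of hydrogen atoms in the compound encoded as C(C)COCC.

Hydrogens are implicit in SMILES; fill each atom to its normal valence:
  3 × C: 2 H each → 6
  2 × C: 3 H each → 6
  1 × O: no H
  Total hydrogens = 12.

12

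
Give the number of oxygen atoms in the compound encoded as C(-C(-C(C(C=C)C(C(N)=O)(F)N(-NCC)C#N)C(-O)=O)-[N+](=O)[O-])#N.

5

The symbol for oxygen appears 5 times in the SMILES.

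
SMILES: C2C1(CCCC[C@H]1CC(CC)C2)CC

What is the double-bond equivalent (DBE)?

Molecular formula from the SMILES: C14H26.
DoU = (2C + 2 + N − H − X)/2 = (2·14 + 2 + 0 − 26 − 0)/2 = 4/2 = 2.
(Structurally: 2 ring(s) + 0 π bond(s) = 2.)

2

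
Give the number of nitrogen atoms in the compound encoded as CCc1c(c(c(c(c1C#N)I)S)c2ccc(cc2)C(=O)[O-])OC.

The symbol for nitrogen appears 1 time in the SMILES.

1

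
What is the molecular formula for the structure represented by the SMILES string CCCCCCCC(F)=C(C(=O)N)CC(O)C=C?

Heavy atoms from the SMILES: 14 C, 1 F, 1 N, 2 O.
Implicit hydrogens by atom environment:
  8 × C: 2 H each → 16
  3 × C: no H
  2 × C: 1 H each → 2
  1 × C: 3 H
  1 × F: no H
  1 × N: 2 H
  1 × O: 1 H
  1 × O: no H
  Total hydrogens = 24.
Molecular formula: C14H24FNO2

C14H24FNO2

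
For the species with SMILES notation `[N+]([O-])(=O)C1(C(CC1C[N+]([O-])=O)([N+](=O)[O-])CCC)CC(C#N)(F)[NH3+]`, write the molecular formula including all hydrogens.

C11H17FN5O6+

Heavy atoms from the SMILES: 11 C, 1 F, 5 N, 6 O.
Implicit hydrogens by atom environment:
  5 × C: 2 H each → 10
  4 × C: no H
  3 × N (charge +1): no H
  3 × O: no H
  3 × O (charge -1): no H
  1 × C: 3 H
  1 × C: 1 H
  1 × F: no H
  1 × N (charge +1): 3 H
  1 × N: no H
  Total hydrogens = 17.
Net charge +1.
Molecular formula: C11H17FN5O6+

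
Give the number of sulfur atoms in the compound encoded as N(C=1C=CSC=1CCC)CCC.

The symbol for sulfur appears 1 time in the SMILES.

1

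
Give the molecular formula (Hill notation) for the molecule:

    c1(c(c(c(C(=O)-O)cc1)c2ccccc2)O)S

C13H10O3S

Heavy atoms from the SMILES: 13 C, 3 O, 1 S.
Implicit hydrogens by atom environment:
  7 × C (aromatic): 1 H each → 7
  5 × C (aromatic): no H
  2 × O: 1 H each → 2
  1 × C: no H
  1 × O: no H
  1 × S: 1 H
  Total hydrogens = 10.
Molecular formula: C13H10O3S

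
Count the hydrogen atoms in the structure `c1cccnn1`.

Hydrogens are implicit in SMILES; fill each atom to its normal valence:
  4 × C (aromatic): 1 H each → 4
  2 × N (aromatic): no H
  Total hydrogens = 4.

4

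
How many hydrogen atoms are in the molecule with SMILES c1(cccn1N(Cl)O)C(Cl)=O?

Hydrogens are implicit in SMILES; fill each atom to its normal valence:
  3 × C (aromatic): 1 H each → 3
  2 × Cl: no H
  1 × C (aromatic): no H
  1 × C: no H
  1 × N (aromatic): no H
  1 × N: no H
  1 × O: 1 H
  1 × O: no H
  Total hydrogens = 4.

4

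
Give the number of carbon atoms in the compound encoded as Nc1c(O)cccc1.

The symbol for carbon appears 6 times in the SMILES. Lowercase c denotes aromatic carbon and counts toward C.

6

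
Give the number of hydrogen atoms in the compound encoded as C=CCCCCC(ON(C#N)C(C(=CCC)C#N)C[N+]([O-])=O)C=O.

22

Hydrogens are implicit in SMILES; fill each atom to its normal valence:
  7 × C: 2 H each → 14
  5 × C: 1 H each → 5
  3 × C: no H
  3 × N: no H
  3 × O: no H
  1 × C: 3 H
  1 × N (charge +1): no H
  1 × O (charge -1): no H
  Total hydrogens = 22.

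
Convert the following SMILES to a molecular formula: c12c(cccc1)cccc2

C10H8

Heavy atoms from the SMILES: 10 C.
Implicit hydrogens by atom environment:
  8 × C (aromatic): 1 H each → 8
  2 × C (aromatic): no H
  Total hydrogens = 8.
Molecular formula: C10H8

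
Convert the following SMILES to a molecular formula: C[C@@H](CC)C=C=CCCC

C10H18

Heavy atoms from the SMILES: 10 C.
Implicit hydrogens by atom environment:
  3 × C: 3 H each → 9
  3 × C: 2 H each → 6
  3 × C: 1 H each → 3
  1 × C: no H
  Total hydrogens = 18.
Molecular formula: C10H18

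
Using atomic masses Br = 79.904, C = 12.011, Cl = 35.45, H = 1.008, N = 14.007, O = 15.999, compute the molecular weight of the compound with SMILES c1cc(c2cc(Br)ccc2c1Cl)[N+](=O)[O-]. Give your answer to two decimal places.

286.51

Molecular formula: C10H5BrClNO2.
M = 1×79.904 + 10×12.011 + 1×35.45 + 5×1.008 + 1×14.007 + 2×15.999 = 286.51 g/mol.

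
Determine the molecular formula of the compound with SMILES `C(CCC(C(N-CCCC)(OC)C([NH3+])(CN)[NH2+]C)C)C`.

[C15H38N4O]2+

Heavy atoms from the SMILES: 15 C, 4 N, 1 O.
Implicit hydrogens by atom environment:
  7 × C: 2 H each → 14
  5 × C: 3 H each → 15
  2 × C: no H
  1 × C: 1 H
  1 × N (charge +1): 3 H
  1 × N: 2 H
  1 × N (charge +1): 2 H
  1 × N: 1 H
  1 × O: no H
  Total hydrogens = 38.
Net charge +2.
Molecular formula: [C15H38N4O]2+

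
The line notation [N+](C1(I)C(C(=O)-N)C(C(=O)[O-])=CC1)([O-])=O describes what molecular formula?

C7H6IN2O5-

Heavy atoms from the SMILES: 7 C, 1 I, 2 N, 5 O.
Implicit hydrogens by atom environment:
  4 × C: no H
  3 × O: no H
  2 × C: 1 H each → 2
  2 × O (charge -1): no H
  1 × C: 2 H
  1 × I: no H
  1 × N: 2 H
  1 × N (charge +1): no H
  Total hydrogens = 6.
Net charge -1.
Molecular formula: C7H6IN2O5-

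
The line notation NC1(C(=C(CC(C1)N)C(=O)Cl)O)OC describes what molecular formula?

C8H13ClN2O3

Heavy atoms from the SMILES: 8 C, 1 Cl, 2 N, 3 O.
Implicit hydrogens by atom environment:
  4 × C: no H
  2 × C: 2 H each → 4
  2 × N: 2 H each → 4
  2 × O: no H
  1 × C: 3 H
  1 × C: 1 H
  1 × Cl: no H
  1 × O: 1 H
  Total hydrogens = 13.
Molecular formula: C8H13ClN2O3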